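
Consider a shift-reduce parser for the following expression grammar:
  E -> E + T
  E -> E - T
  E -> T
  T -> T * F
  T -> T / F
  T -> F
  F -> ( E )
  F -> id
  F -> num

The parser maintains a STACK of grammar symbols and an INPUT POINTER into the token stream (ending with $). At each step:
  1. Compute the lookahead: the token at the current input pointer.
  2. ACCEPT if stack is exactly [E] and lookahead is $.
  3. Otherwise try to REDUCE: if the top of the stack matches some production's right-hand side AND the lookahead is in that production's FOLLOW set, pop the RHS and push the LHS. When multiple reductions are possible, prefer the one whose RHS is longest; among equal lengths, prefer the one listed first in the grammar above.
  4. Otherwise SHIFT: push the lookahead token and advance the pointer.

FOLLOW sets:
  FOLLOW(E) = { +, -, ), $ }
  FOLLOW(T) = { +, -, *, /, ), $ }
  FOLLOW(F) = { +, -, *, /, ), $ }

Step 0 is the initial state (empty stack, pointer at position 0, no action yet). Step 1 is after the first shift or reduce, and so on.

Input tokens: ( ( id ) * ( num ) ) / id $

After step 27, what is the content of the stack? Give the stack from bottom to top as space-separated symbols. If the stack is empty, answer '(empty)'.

Answer: E

Derivation:
Step 1: shift (. Stack=[(] ptr=1 lookahead=( remaining=[( id ) * ( num ) ) / id $]
Step 2: shift (. Stack=[( (] ptr=2 lookahead=id remaining=[id ) * ( num ) ) / id $]
Step 3: shift id. Stack=[( ( id] ptr=3 lookahead=) remaining=[) * ( num ) ) / id $]
Step 4: reduce F->id. Stack=[( ( F] ptr=3 lookahead=) remaining=[) * ( num ) ) / id $]
Step 5: reduce T->F. Stack=[( ( T] ptr=3 lookahead=) remaining=[) * ( num ) ) / id $]
Step 6: reduce E->T. Stack=[( ( E] ptr=3 lookahead=) remaining=[) * ( num ) ) / id $]
Step 7: shift ). Stack=[( ( E )] ptr=4 lookahead=* remaining=[* ( num ) ) / id $]
Step 8: reduce F->( E ). Stack=[( F] ptr=4 lookahead=* remaining=[* ( num ) ) / id $]
Step 9: reduce T->F. Stack=[( T] ptr=4 lookahead=* remaining=[* ( num ) ) / id $]
Step 10: shift *. Stack=[( T *] ptr=5 lookahead=( remaining=[( num ) ) / id $]
Step 11: shift (. Stack=[( T * (] ptr=6 lookahead=num remaining=[num ) ) / id $]
Step 12: shift num. Stack=[( T * ( num] ptr=7 lookahead=) remaining=[) ) / id $]
Step 13: reduce F->num. Stack=[( T * ( F] ptr=7 lookahead=) remaining=[) ) / id $]
Step 14: reduce T->F. Stack=[( T * ( T] ptr=7 lookahead=) remaining=[) ) / id $]
Step 15: reduce E->T. Stack=[( T * ( E] ptr=7 lookahead=) remaining=[) ) / id $]
Step 16: shift ). Stack=[( T * ( E )] ptr=8 lookahead=) remaining=[) / id $]
Step 17: reduce F->( E ). Stack=[( T * F] ptr=8 lookahead=) remaining=[) / id $]
Step 18: reduce T->T * F. Stack=[( T] ptr=8 lookahead=) remaining=[) / id $]
Step 19: reduce E->T. Stack=[( E] ptr=8 lookahead=) remaining=[) / id $]
Step 20: shift ). Stack=[( E )] ptr=9 lookahead=/ remaining=[/ id $]
Step 21: reduce F->( E ). Stack=[F] ptr=9 lookahead=/ remaining=[/ id $]
Step 22: reduce T->F. Stack=[T] ptr=9 lookahead=/ remaining=[/ id $]
Step 23: shift /. Stack=[T /] ptr=10 lookahead=id remaining=[id $]
Step 24: shift id. Stack=[T / id] ptr=11 lookahead=$ remaining=[$]
Step 25: reduce F->id. Stack=[T / F] ptr=11 lookahead=$ remaining=[$]
Step 26: reduce T->T / F. Stack=[T] ptr=11 lookahead=$ remaining=[$]
Step 27: reduce E->T. Stack=[E] ptr=11 lookahead=$ remaining=[$]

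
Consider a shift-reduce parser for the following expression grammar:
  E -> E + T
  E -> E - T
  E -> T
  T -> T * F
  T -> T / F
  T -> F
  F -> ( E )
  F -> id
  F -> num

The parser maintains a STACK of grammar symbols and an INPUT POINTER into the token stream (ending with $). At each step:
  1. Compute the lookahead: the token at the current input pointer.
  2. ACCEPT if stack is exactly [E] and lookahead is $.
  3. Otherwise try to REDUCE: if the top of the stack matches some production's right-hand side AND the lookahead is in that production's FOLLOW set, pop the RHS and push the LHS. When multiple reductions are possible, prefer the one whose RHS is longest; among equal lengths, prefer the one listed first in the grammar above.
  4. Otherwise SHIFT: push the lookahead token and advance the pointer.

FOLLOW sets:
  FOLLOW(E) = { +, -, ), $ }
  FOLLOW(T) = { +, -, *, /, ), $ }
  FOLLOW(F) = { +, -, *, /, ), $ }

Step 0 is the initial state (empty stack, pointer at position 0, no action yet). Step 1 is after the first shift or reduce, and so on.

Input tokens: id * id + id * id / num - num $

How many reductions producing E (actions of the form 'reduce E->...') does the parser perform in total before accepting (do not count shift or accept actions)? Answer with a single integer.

Answer: 3

Derivation:
Step 1: shift id. Stack=[id] ptr=1 lookahead=* remaining=[* id + id * id / num - num $]
Step 2: reduce F->id. Stack=[F] ptr=1 lookahead=* remaining=[* id + id * id / num - num $]
Step 3: reduce T->F. Stack=[T] ptr=1 lookahead=* remaining=[* id + id * id / num - num $]
Step 4: shift *. Stack=[T *] ptr=2 lookahead=id remaining=[id + id * id / num - num $]
Step 5: shift id. Stack=[T * id] ptr=3 lookahead=+ remaining=[+ id * id / num - num $]
Step 6: reduce F->id. Stack=[T * F] ptr=3 lookahead=+ remaining=[+ id * id / num - num $]
Step 7: reduce T->T * F. Stack=[T] ptr=3 lookahead=+ remaining=[+ id * id / num - num $]
Step 8: reduce E->T. Stack=[E] ptr=3 lookahead=+ remaining=[+ id * id / num - num $]
Step 9: shift +. Stack=[E +] ptr=4 lookahead=id remaining=[id * id / num - num $]
Step 10: shift id. Stack=[E + id] ptr=5 lookahead=* remaining=[* id / num - num $]
Step 11: reduce F->id. Stack=[E + F] ptr=5 lookahead=* remaining=[* id / num - num $]
Step 12: reduce T->F. Stack=[E + T] ptr=5 lookahead=* remaining=[* id / num - num $]
Step 13: shift *. Stack=[E + T *] ptr=6 lookahead=id remaining=[id / num - num $]
Step 14: shift id. Stack=[E + T * id] ptr=7 lookahead=/ remaining=[/ num - num $]
Step 15: reduce F->id. Stack=[E + T * F] ptr=7 lookahead=/ remaining=[/ num - num $]
Step 16: reduce T->T * F. Stack=[E + T] ptr=7 lookahead=/ remaining=[/ num - num $]
Step 17: shift /. Stack=[E + T /] ptr=8 lookahead=num remaining=[num - num $]
Step 18: shift num. Stack=[E + T / num] ptr=9 lookahead=- remaining=[- num $]
Step 19: reduce F->num. Stack=[E + T / F] ptr=9 lookahead=- remaining=[- num $]
Step 20: reduce T->T / F. Stack=[E + T] ptr=9 lookahead=- remaining=[- num $]
Step 21: reduce E->E + T. Stack=[E] ptr=9 lookahead=- remaining=[- num $]
Step 22: shift -. Stack=[E -] ptr=10 lookahead=num remaining=[num $]
Step 23: shift num. Stack=[E - num] ptr=11 lookahead=$ remaining=[$]
Step 24: reduce F->num. Stack=[E - F] ptr=11 lookahead=$ remaining=[$]
Step 25: reduce T->F. Stack=[E - T] ptr=11 lookahead=$ remaining=[$]
Step 26: reduce E->E - T. Stack=[E] ptr=11 lookahead=$ remaining=[$]
Step 27: accept. Stack=[E] ptr=11 lookahead=$ remaining=[$]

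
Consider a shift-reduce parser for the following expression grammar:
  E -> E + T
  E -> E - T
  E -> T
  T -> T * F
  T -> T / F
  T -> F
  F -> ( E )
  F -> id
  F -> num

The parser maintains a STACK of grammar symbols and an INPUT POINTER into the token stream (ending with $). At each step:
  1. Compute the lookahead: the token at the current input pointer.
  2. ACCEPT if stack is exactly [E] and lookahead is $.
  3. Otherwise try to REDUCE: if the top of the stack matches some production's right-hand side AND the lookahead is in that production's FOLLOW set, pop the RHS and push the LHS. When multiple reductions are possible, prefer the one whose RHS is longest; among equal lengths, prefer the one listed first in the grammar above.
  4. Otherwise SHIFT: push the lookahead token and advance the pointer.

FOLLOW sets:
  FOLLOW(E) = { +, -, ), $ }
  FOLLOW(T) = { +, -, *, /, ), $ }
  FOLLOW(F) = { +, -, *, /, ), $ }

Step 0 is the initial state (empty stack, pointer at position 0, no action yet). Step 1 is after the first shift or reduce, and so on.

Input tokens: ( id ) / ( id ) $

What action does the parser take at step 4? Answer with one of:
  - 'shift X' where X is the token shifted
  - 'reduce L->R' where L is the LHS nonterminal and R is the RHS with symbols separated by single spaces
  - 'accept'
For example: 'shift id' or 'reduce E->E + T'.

Answer: reduce T->F

Derivation:
Step 1: shift (. Stack=[(] ptr=1 lookahead=id remaining=[id ) / ( id ) $]
Step 2: shift id. Stack=[( id] ptr=2 lookahead=) remaining=[) / ( id ) $]
Step 3: reduce F->id. Stack=[( F] ptr=2 lookahead=) remaining=[) / ( id ) $]
Step 4: reduce T->F. Stack=[( T] ptr=2 lookahead=) remaining=[) / ( id ) $]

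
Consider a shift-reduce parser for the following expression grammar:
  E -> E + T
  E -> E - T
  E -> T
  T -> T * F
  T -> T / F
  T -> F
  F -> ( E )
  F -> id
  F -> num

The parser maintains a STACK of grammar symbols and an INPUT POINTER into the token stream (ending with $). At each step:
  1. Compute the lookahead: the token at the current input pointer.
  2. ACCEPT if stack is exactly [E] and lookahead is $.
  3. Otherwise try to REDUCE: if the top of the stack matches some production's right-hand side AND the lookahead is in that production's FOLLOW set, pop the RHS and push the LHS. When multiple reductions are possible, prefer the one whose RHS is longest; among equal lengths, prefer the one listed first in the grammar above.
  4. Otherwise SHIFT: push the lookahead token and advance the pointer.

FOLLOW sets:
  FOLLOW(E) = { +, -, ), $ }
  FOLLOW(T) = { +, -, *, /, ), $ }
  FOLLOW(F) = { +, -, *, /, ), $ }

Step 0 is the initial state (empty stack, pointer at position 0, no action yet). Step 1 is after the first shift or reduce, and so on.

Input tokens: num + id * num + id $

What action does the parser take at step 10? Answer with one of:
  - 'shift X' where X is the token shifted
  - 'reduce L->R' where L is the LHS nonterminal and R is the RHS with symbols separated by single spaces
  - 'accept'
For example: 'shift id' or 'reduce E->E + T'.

Answer: shift num

Derivation:
Step 1: shift num. Stack=[num] ptr=1 lookahead=+ remaining=[+ id * num + id $]
Step 2: reduce F->num. Stack=[F] ptr=1 lookahead=+ remaining=[+ id * num + id $]
Step 3: reduce T->F. Stack=[T] ptr=1 lookahead=+ remaining=[+ id * num + id $]
Step 4: reduce E->T. Stack=[E] ptr=1 lookahead=+ remaining=[+ id * num + id $]
Step 5: shift +. Stack=[E +] ptr=2 lookahead=id remaining=[id * num + id $]
Step 6: shift id. Stack=[E + id] ptr=3 lookahead=* remaining=[* num + id $]
Step 7: reduce F->id. Stack=[E + F] ptr=3 lookahead=* remaining=[* num + id $]
Step 8: reduce T->F. Stack=[E + T] ptr=3 lookahead=* remaining=[* num + id $]
Step 9: shift *. Stack=[E + T *] ptr=4 lookahead=num remaining=[num + id $]
Step 10: shift num. Stack=[E + T * num] ptr=5 lookahead=+ remaining=[+ id $]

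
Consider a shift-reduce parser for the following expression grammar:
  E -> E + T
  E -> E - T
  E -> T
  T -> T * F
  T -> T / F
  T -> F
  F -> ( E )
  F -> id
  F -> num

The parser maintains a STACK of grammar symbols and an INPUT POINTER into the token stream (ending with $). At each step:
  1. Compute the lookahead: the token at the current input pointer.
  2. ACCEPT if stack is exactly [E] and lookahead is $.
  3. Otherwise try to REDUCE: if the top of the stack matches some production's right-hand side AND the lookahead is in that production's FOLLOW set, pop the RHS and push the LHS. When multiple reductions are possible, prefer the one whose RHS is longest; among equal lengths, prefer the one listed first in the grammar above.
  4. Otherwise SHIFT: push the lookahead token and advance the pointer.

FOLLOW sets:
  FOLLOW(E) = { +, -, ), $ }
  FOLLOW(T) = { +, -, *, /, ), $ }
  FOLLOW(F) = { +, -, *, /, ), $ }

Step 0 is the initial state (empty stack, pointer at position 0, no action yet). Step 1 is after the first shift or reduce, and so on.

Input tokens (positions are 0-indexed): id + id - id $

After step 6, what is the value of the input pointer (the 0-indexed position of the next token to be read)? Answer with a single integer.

Answer: 3

Derivation:
Step 1: shift id. Stack=[id] ptr=1 lookahead=+ remaining=[+ id - id $]
Step 2: reduce F->id. Stack=[F] ptr=1 lookahead=+ remaining=[+ id - id $]
Step 3: reduce T->F. Stack=[T] ptr=1 lookahead=+ remaining=[+ id - id $]
Step 4: reduce E->T. Stack=[E] ptr=1 lookahead=+ remaining=[+ id - id $]
Step 5: shift +. Stack=[E +] ptr=2 lookahead=id remaining=[id - id $]
Step 6: shift id. Stack=[E + id] ptr=3 lookahead=- remaining=[- id $]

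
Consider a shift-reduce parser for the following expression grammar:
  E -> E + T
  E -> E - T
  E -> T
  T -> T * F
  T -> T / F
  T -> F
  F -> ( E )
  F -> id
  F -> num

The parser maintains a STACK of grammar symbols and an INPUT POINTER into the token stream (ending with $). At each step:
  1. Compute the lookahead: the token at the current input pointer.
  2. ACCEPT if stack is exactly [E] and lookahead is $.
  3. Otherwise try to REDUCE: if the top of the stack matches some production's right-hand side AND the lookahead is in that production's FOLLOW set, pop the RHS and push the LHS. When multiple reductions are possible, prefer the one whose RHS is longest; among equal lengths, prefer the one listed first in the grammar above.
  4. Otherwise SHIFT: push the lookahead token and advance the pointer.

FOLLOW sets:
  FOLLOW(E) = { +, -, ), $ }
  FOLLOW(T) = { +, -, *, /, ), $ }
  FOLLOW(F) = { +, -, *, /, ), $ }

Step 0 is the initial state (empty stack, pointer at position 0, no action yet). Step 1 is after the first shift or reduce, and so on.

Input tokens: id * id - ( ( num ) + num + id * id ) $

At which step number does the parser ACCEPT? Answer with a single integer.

Step 1: shift id. Stack=[id] ptr=1 lookahead=* remaining=[* id - ( ( num ) + num + id * id ) $]
Step 2: reduce F->id. Stack=[F] ptr=1 lookahead=* remaining=[* id - ( ( num ) + num + id * id ) $]
Step 3: reduce T->F. Stack=[T] ptr=1 lookahead=* remaining=[* id - ( ( num ) + num + id * id ) $]
Step 4: shift *. Stack=[T *] ptr=2 lookahead=id remaining=[id - ( ( num ) + num + id * id ) $]
Step 5: shift id. Stack=[T * id] ptr=3 lookahead=- remaining=[- ( ( num ) + num + id * id ) $]
Step 6: reduce F->id. Stack=[T * F] ptr=3 lookahead=- remaining=[- ( ( num ) + num + id * id ) $]
Step 7: reduce T->T * F. Stack=[T] ptr=3 lookahead=- remaining=[- ( ( num ) + num + id * id ) $]
Step 8: reduce E->T. Stack=[E] ptr=3 lookahead=- remaining=[- ( ( num ) + num + id * id ) $]
Step 9: shift -. Stack=[E -] ptr=4 lookahead=( remaining=[( ( num ) + num + id * id ) $]
Step 10: shift (. Stack=[E - (] ptr=5 lookahead=( remaining=[( num ) + num + id * id ) $]
Step 11: shift (. Stack=[E - ( (] ptr=6 lookahead=num remaining=[num ) + num + id * id ) $]
Step 12: shift num. Stack=[E - ( ( num] ptr=7 lookahead=) remaining=[) + num + id * id ) $]
Step 13: reduce F->num. Stack=[E - ( ( F] ptr=7 lookahead=) remaining=[) + num + id * id ) $]
Step 14: reduce T->F. Stack=[E - ( ( T] ptr=7 lookahead=) remaining=[) + num + id * id ) $]
Step 15: reduce E->T. Stack=[E - ( ( E] ptr=7 lookahead=) remaining=[) + num + id * id ) $]
Step 16: shift ). Stack=[E - ( ( E )] ptr=8 lookahead=+ remaining=[+ num + id * id ) $]
Step 17: reduce F->( E ). Stack=[E - ( F] ptr=8 lookahead=+ remaining=[+ num + id * id ) $]
Step 18: reduce T->F. Stack=[E - ( T] ptr=8 lookahead=+ remaining=[+ num + id * id ) $]
Step 19: reduce E->T. Stack=[E - ( E] ptr=8 lookahead=+ remaining=[+ num + id * id ) $]
Step 20: shift +. Stack=[E - ( E +] ptr=9 lookahead=num remaining=[num + id * id ) $]
Step 21: shift num. Stack=[E - ( E + num] ptr=10 lookahead=+ remaining=[+ id * id ) $]
Step 22: reduce F->num. Stack=[E - ( E + F] ptr=10 lookahead=+ remaining=[+ id * id ) $]
Step 23: reduce T->F. Stack=[E - ( E + T] ptr=10 lookahead=+ remaining=[+ id * id ) $]
Step 24: reduce E->E + T. Stack=[E - ( E] ptr=10 lookahead=+ remaining=[+ id * id ) $]
Step 25: shift +. Stack=[E - ( E +] ptr=11 lookahead=id remaining=[id * id ) $]
Step 26: shift id. Stack=[E - ( E + id] ptr=12 lookahead=* remaining=[* id ) $]
Step 27: reduce F->id. Stack=[E - ( E + F] ptr=12 lookahead=* remaining=[* id ) $]
Step 28: reduce T->F. Stack=[E - ( E + T] ptr=12 lookahead=* remaining=[* id ) $]
Step 29: shift *. Stack=[E - ( E + T *] ptr=13 lookahead=id remaining=[id ) $]
Step 30: shift id. Stack=[E - ( E + T * id] ptr=14 lookahead=) remaining=[) $]
Step 31: reduce F->id. Stack=[E - ( E + T * F] ptr=14 lookahead=) remaining=[) $]
Step 32: reduce T->T * F. Stack=[E - ( E + T] ptr=14 lookahead=) remaining=[) $]
Step 33: reduce E->E + T. Stack=[E - ( E] ptr=14 lookahead=) remaining=[) $]
Step 34: shift ). Stack=[E - ( E )] ptr=15 lookahead=$ remaining=[$]
Step 35: reduce F->( E ). Stack=[E - F] ptr=15 lookahead=$ remaining=[$]
Step 36: reduce T->F. Stack=[E - T] ptr=15 lookahead=$ remaining=[$]
Step 37: reduce E->E - T. Stack=[E] ptr=15 lookahead=$ remaining=[$]
Step 38: accept. Stack=[E] ptr=15 lookahead=$ remaining=[$]

Answer: 38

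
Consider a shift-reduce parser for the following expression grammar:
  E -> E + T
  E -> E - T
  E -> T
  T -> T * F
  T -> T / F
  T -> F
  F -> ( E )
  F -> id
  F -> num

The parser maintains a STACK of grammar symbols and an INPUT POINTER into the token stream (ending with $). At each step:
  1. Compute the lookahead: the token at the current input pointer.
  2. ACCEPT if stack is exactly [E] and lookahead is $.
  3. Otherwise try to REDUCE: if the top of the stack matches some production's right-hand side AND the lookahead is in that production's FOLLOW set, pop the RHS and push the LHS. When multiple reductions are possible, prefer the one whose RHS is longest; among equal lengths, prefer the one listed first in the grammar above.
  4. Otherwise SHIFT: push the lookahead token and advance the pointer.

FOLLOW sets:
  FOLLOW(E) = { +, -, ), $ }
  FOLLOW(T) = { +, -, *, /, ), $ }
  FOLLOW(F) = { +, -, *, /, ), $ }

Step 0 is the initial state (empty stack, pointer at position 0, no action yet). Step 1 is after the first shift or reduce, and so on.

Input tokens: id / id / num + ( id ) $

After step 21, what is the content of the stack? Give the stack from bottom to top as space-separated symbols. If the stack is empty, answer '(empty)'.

Step 1: shift id. Stack=[id] ptr=1 lookahead=/ remaining=[/ id / num + ( id ) $]
Step 2: reduce F->id. Stack=[F] ptr=1 lookahead=/ remaining=[/ id / num + ( id ) $]
Step 3: reduce T->F. Stack=[T] ptr=1 lookahead=/ remaining=[/ id / num + ( id ) $]
Step 4: shift /. Stack=[T /] ptr=2 lookahead=id remaining=[id / num + ( id ) $]
Step 5: shift id. Stack=[T / id] ptr=3 lookahead=/ remaining=[/ num + ( id ) $]
Step 6: reduce F->id. Stack=[T / F] ptr=3 lookahead=/ remaining=[/ num + ( id ) $]
Step 7: reduce T->T / F. Stack=[T] ptr=3 lookahead=/ remaining=[/ num + ( id ) $]
Step 8: shift /. Stack=[T /] ptr=4 lookahead=num remaining=[num + ( id ) $]
Step 9: shift num. Stack=[T / num] ptr=5 lookahead=+ remaining=[+ ( id ) $]
Step 10: reduce F->num. Stack=[T / F] ptr=5 lookahead=+ remaining=[+ ( id ) $]
Step 11: reduce T->T / F. Stack=[T] ptr=5 lookahead=+ remaining=[+ ( id ) $]
Step 12: reduce E->T. Stack=[E] ptr=5 lookahead=+ remaining=[+ ( id ) $]
Step 13: shift +. Stack=[E +] ptr=6 lookahead=( remaining=[( id ) $]
Step 14: shift (. Stack=[E + (] ptr=7 lookahead=id remaining=[id ) $]
Step 15: shift id. Stack=[E + ( id] ptr=8 lookahead=) remaining=[) $]
Step 16: reduce F->id. Stack=[E + ( F] ptr=8 lookahead=) remaining=[) $]
Step 17: reduce T->F. Stack=[E + ( T] ptr=8 lookahead=) remaining=[) $]
Step 18: reduce E->T. Stack=[E + ( E] ptr=8 lookahead=) remaining=[) $]
Step 19: shift ). Stack=[E + ( E )] ptr=9 lookahead=$ remaining=[$]
Step 20: reduce F->( E ). Stack=[E + F] ptr=9 lookahead=$ remaining=[$]
Step 21: reduce T->F. Stack=[E + T] ptr=9 lookahead=$ remaining=[$]

Answer: E + T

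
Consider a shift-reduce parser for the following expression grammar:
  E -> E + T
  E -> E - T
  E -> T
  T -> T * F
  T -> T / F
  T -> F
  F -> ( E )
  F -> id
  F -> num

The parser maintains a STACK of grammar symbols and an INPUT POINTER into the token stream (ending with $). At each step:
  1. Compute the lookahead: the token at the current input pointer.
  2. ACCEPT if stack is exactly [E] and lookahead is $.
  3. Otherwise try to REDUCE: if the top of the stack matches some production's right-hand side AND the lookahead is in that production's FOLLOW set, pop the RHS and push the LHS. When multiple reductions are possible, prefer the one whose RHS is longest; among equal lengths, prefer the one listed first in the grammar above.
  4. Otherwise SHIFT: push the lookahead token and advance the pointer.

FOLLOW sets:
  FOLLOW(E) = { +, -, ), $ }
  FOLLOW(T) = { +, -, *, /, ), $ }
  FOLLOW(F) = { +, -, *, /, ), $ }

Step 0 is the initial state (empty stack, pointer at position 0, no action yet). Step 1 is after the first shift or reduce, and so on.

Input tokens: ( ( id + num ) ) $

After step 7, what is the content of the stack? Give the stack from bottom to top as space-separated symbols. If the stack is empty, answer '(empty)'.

Step 1: shift (. Stack=[(] ptr=1 lookahead=( remaining=[( id + num ) ) $]
Step 2: shift (. Stack=[( (] ptr=2 lookahead=id remaining=[id + num ) ) $]
Step 3: shift id. Stack=[( ( id] ptr=3 lookahead=+ remaining=[+ num ) ) $]
Step 4: reduce F->id. Stack=[( ( F] ptr=3 lookahead=+ remaining=[+ num ) ) $]
Step 5: reduce T->F. Stack=[( ( T] ptr=3 lookahead=+ remaining=[+ num ) ) $]
Step 6: reduce E->T. Stack=[( ( E] ptr=3 lookahead=+ remaining=[+ num ) ) $]
Step 7: shift +. Stack=[( ( E +] ptr=4 lookahead=num remaining=[num ) ) $]

Answer: ( ( E +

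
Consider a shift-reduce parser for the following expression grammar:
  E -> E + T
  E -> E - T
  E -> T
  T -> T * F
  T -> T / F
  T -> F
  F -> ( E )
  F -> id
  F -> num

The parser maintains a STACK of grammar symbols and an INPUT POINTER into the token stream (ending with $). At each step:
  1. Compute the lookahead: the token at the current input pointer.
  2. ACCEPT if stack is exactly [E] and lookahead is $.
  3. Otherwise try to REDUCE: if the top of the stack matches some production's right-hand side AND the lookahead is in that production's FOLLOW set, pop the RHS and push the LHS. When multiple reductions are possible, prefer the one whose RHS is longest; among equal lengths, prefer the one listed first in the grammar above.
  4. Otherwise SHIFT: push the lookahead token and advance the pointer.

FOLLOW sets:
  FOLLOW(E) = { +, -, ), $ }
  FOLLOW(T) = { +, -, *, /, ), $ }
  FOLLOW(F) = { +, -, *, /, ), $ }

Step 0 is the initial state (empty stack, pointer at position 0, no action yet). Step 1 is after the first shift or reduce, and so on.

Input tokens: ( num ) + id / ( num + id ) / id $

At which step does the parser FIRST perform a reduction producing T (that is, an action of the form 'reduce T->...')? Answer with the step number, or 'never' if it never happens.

Step 1: shift (. Stack=[(] ptr=1 lookahead=num remaining=[num ) + id / ( num + id ) / id $]
Step 2: shift num. Stack=[( num] ptr=2 lookahead=) remaining=[) + id / ( num + id ) / id $]
Step 3: reduce F->num. Stack=[( F] ptr=2 lookahead=) remaining=[) + id / ( num + id ) / id $]
Step 4: reduce T->F. Stack=[( T] ptr=2 lookahead=) remaining=[) + id / ( num + id ) / id $]

Answer: 4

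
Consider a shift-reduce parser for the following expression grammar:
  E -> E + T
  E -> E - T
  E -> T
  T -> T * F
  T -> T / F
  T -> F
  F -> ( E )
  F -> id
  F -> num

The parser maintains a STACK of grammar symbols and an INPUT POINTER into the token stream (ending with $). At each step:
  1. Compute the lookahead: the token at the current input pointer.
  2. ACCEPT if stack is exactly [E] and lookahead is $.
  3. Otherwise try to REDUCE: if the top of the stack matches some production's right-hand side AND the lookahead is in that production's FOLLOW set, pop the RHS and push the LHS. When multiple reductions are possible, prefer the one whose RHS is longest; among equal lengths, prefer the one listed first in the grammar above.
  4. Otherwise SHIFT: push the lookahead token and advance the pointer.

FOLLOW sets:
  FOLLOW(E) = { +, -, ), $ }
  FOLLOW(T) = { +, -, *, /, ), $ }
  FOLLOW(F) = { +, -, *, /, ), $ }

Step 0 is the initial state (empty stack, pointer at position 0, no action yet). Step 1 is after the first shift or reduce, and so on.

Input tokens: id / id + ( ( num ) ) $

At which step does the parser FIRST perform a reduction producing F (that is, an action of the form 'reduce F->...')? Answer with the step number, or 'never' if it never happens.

Answer: 2

Derivation:
Step 1: shift id. Stack=[id] ptr=1 lookahead=/ remaining=[/ id + ( ( num ) ) $]
Step 2: reduce F->id. Stack=[F] ptr=1 lookahead=/ remaining=[/ id + ( ( num ) ) $]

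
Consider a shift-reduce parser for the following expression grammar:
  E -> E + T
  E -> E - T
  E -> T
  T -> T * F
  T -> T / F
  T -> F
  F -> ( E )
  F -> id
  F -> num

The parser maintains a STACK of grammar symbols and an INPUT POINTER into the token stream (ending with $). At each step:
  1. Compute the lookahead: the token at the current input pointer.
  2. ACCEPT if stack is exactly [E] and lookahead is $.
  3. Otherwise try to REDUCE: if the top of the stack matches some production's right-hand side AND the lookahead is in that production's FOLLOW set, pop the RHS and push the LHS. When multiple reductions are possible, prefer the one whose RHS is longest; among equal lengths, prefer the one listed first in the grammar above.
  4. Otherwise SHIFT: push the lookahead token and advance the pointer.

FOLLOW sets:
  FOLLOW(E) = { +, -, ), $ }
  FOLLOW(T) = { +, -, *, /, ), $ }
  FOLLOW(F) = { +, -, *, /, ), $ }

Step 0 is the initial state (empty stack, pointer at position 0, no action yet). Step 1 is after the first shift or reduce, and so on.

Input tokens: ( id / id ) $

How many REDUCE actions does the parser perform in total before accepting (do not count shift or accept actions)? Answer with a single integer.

Answer: 8

Derivation:
Step 1: shift (. Stack=[(] ptr=1 lookahead=id remaining=[id / id ) $]
Step 2: shift id. Stack=[( id] ptr=2 lookahead=/ remaining=[/ id ) $]
Step 3: reduce F->id. Stack=[( F] ptr=2 lookahead=/ remaining=[/ id ) $]
Step 4: reduce T->F. Stack=[( T] ptr=2 lookahead=/ remaining=[/ id ) $]
Step 5: shift /. Stack=[( T /] ptr=3 lookahead=id remaining=[id ) $]
Step 6: shift id. Stack=[( T / id] ptr=4 lookahead=) remaining=[) $]
Step 7: reduce F->id. Stack=[( T / F] ptr=4 lookahead=) remaining=[) $]
Step 8: reduce T->T / F. Stack=[( T] ptr=4 lookahead=) remaining=[) $]
Step 9: reduce E->T. Stack=[( E] ptr=4 lookahead=) remaining=[) $]
Step 10: shift ). Stack=[( E )] ptr=5 lookahead=$ remaining=[$]
Step 11: reduce F->( E ). Stack=[F] ptr=5 lookahead=$ remaining=[$]
Step 12: reduce T->F. Stack=[T] ptr=5 lookahead=$ remaining=[$]
Step 13: reduce E->T. Stack=[E] ptr=5 lookahead=$ remaining=[$]
Step 14: accept. Stack=[E] ptr=5 lookahead=$ remaining=[$]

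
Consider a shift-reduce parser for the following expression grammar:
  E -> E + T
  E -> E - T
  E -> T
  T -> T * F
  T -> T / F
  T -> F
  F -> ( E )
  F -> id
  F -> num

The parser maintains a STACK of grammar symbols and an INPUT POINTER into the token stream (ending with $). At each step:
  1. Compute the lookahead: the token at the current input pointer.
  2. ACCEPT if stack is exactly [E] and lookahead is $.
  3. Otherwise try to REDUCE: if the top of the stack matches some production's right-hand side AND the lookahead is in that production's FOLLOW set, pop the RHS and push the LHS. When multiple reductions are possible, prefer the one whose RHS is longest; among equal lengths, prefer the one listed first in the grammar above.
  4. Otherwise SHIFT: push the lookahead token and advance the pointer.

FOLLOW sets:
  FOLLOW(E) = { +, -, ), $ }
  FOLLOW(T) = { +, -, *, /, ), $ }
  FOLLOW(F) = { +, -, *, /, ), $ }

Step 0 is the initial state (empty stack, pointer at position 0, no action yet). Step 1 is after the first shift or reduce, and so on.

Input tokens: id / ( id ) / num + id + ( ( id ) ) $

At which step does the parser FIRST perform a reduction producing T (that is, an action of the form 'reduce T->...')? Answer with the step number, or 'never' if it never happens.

Answer: 3

Derivation:
Step 1: shift id. Stack=[id] ptr=1 lookahead=/ remaining=[/ ( id ) / num + id + ( ( id ) ) $]
Step 2: reduce F->id. Stack=[F] ptr=1 lookahead=/ remaining=[/ ( id ) / num + id + ( ( id ) ) $]
Step 3: reduce T->F. Stack=[T] ptr=1 lookahead=/ remaining=[/ ( id ) / num + id + ( ( id ) ) $]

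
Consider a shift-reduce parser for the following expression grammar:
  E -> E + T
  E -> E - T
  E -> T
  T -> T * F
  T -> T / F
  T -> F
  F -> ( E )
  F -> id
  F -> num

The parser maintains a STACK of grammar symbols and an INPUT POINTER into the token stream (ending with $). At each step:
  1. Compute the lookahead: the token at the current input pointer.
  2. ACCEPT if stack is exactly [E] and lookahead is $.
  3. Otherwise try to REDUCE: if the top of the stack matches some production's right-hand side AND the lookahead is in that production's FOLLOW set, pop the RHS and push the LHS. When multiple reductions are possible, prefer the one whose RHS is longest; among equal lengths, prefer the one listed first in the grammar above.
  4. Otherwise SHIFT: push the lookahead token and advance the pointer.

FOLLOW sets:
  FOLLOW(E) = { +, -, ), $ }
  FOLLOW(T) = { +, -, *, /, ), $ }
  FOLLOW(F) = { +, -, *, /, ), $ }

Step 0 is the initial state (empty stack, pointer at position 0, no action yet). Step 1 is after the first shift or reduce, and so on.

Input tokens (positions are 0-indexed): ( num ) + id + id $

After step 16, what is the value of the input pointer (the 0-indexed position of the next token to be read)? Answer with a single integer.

Answer: 7

Derivation:
Step 1: shift (. Stack=[(] ptr=1 lookahead=num remaining=[num ) + id + id $]
Step 2: shift num. Stack=[( num] ptr=2 lookahead=) remaining=[) + id + id $]
Step 3: reduce F->num. Stack=[( F] ptr=2 lookahead=) remaining=[) + id + id $]
Step 4: reduce T->F. Stack=[( T] ptr=2 lookahead=) remaining=[) + id + id $]
Step 5: reduce E->T. Stack=[( E] ptr=2 lookahead=) remaining=[) + id + id $]
Step 6: shift ). Stack=[( E )] ptr=3 lookahead=+ remaining=[+ id + id $]
Step 7: reduce F->( E ). Stack=[F] ptr=3 lookahead=+ remaining=[+ id + id $]
Step 8: reduce T->F. Stack=[T] ptr=3 lookahead=+ remaining=[+ id + id $]
Step 9: reduce E->T. Stack=[E] ptr=3 lookahead=+ remaining=[+ id + id $]
Step 10: shift +. Stack=[E +] ptr=4 lookahead=id remaining=[id + id $]
Step 11: shift id. Stack=[E + id] ptr=5 lookahead=+ remaining=[+ id $]
Step 12: reduce F->id. Stack=[E + F] ptr=5 lookahead=+ remaining=[+ id $]
Step 13: reduce T->F. Stack=[E + T] ptr=5 lookahead=+ remaining=[+ id $]
Step 14: reduce E->E + T. Stack=[E] ptr=5 lookahead=+ remaining=[+ id $]
Step 15: shift +. Stack=[E +] ptr=6 lookahead=id remaining=[id $]
Step 16: shift id. Stack=[E + id] ptr=7 lookahead=$ remaining=[$]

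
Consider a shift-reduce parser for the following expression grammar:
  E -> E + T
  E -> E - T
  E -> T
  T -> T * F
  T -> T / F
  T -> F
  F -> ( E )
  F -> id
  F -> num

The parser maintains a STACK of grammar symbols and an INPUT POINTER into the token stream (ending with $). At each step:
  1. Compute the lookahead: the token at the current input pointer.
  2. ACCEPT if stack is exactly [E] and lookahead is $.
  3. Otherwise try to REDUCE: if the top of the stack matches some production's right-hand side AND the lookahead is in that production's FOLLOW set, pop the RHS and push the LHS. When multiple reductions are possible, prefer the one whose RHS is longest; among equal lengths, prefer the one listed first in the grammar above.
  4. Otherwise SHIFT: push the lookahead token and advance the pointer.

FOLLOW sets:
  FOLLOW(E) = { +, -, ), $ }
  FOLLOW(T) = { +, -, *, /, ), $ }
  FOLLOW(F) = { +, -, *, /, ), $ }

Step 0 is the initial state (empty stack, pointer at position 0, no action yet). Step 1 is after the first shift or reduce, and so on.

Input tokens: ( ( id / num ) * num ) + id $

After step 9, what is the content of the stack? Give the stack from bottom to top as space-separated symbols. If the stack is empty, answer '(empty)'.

Step 1: shift (. Stack=[(] ptr=1 lookahead=( remaining=[( id / num ) * num ) + id $]
Step 2: shift (. Stack=[( (] ptr=2 lookahead=id remaining=[id / num ) * num ) + id $]
Step 3: shift id. Stack=[( ( id] ptr=3 lookahead=/ remaining=[/ num ) * num ) + id $]
Step 4: reduce F->id. Stack=[( ( F] ptr=3 lookahead=/ remaining=[/ num ) * num ) + id $]
Step 5: reduce T->F. Stack=[( ( T] ptr=3 lookahead=/ remaining=[/ num ) * num ) + id $]
Step 6: shift /. Stack=[( ( T /] ptr=4 lookahead=num remaining=[num ) * num ) + id $]
Step 7: shift num. Stack=[( ( T / num] ptr=5 lookahead=) remaining=[) * num ) + id $]
Step 8: reduce F->num. Stack=[( ( T / F] ptr=5 lookahead=) remaining=[) * num ) + id $]
Step 9: reduce T->T / F. Stack=[( ( T] ptr=5 lookahead=) remaining=[) * num ) + id $]

Answer: ( ( T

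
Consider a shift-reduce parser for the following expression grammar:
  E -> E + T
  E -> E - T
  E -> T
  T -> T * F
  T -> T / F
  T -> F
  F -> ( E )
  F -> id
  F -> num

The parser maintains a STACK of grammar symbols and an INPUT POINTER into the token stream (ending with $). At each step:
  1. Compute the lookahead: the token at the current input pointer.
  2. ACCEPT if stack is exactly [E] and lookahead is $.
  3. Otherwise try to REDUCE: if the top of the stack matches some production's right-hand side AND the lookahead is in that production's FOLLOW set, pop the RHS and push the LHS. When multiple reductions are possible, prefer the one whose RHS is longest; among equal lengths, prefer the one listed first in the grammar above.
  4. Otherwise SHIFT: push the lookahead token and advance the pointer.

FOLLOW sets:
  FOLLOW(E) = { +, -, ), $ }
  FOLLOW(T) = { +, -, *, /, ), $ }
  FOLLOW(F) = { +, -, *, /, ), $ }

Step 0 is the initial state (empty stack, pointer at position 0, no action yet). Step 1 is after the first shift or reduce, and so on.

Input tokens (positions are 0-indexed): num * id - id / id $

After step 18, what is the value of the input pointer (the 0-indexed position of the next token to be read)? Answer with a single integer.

Step 1: shift num. Stack=[num] ptr=1 lookahead=* remaining=[* id - id / id $]
Step 2: reduce F->num. Stack=[F] ptr=1 lookahead=* remaining=[* id - id / id $]
Step 3: reduce T->F. Stack=[T] ptr=1 lookahead=* remaining=[* id - id / id $]
Step 4: shift *. Stack=[T *] ptr=2 lookahead=id remaining=[id - id / id $]
Step 5: shift id. Stack=[T * id] ptr=3 lookahead=- remaining=[- id / id $]
Step 6: reduce F->id. Stack=[T * F] ptr=3 lookahead=- remaining=[- id / id $]
Step 7: reduce T->T * F. Stack=[T] ptr=3 lookahead=- remaining=[- id / id $]
Step 8: reduce E->T. Stack=[E] ptr=3 lookahead=- remaining=[- id / id $]
Step 9: shift -. Stack=[E -] ptr=4 lookahead=id remaining=[id / id $]
Step 10: shift id. Stack=[E - id] ptr=5 lookahead=/ remaining=[/ id $]
Step 11: reduce F->id. Stack=[E - F] ptr=5 lookahead=/ remaining=[/ id $]
Step 12: reduce T->F. Stack=[E - T] ptr=5 lookahead=/ remaining=[/ id $]
Step 13: shift /. Stack=[E - T /] ptr=6 lookahead=id remaining=[id $]
Step 14: shift id. Stack=[E - T / id] ptr=7 lookahead=$ remaining=[$]
Step 15: reduce F->id. Stack=[E - T / F] ptr=7 lookahead=$ remaining=[$]
Step 16: reduce T->T / F. Stack=[E - T] ptr=7 lookahead=$ remaining=[$]
Step 17: reduce E->E - T. Stack=[E] ptr=7 lookahead=$ remaining=[$]
Step 18: accept. Stack=[E] ptr=7 lookahead=$ remaining=[$]

Answer: 7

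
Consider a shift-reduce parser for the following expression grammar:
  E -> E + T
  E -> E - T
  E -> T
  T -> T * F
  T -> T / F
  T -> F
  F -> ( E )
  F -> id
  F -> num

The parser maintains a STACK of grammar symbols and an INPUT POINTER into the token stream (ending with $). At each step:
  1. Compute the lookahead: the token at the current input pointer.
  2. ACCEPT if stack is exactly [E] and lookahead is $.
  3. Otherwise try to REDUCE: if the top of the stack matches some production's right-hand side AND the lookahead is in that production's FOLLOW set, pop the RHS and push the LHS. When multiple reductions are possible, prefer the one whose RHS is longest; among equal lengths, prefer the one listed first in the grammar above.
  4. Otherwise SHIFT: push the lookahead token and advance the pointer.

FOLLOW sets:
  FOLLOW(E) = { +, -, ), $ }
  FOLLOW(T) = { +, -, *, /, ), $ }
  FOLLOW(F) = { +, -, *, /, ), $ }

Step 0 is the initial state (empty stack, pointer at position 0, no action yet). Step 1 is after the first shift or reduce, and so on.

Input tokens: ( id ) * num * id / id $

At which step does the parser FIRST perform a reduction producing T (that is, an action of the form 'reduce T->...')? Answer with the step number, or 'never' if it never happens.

Step 1: shift (. Stack=[(] ptr=1 lookahead=id remaining=[id ) * num * id / id $]
Step 2: shift id. Stack=[( id] ptr=2 lookahead=) remaining=[) * num * id / id $]
Step 3: reduce F->id. Stack=[( F] ptr=2 lookahead=) remaining=[) * num * id / id $]
Step 4: reduce T->F. Stack=[( T] ptr=2 lookahead=) remaining=[) * num * id / id $]

Answer: 4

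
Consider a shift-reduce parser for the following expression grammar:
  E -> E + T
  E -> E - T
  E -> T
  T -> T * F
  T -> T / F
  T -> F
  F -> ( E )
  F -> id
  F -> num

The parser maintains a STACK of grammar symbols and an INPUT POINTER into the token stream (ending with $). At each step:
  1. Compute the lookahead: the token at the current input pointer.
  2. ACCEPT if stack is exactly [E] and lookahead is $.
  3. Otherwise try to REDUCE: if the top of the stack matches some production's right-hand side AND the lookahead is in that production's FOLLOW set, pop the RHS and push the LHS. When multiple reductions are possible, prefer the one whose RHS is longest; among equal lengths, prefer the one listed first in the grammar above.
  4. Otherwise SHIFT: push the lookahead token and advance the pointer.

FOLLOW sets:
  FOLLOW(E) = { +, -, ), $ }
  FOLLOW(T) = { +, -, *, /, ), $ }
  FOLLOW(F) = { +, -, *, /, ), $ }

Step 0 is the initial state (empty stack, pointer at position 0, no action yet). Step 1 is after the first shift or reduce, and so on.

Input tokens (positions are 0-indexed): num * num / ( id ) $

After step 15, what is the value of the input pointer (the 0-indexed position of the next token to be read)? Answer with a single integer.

Answer: 7

Derivation:
Step 1: shift num. Stack=[num] ptr=1 lookahead=* remaining=[* num / ( id ) $]
Step 2: reduce F->num. Stack=[F] ptr=1 lookahead=* remaining=[* num / ( id ) $]
Step 3: reduce T->F. Stack=[T] ptr=1 lookahead=* remaining=[* num / ( id ) $]
Step 4: shift *. Stack=[T *] ptr=2 lookahead=num remaining=[num / ( id ) $]
Step 5: shift num. Stack=[T * num] ptr=3 lookahead=/ remaining=[/ ( id ) $]
Step 6: reduce F->num. Stack=[T * F] ptr=3 lookahead=/ remaining=[/ ( id ) $]
Step 7: reduce T->T * F. Stack=[T] ptr=3 lookahead=/ remaining=[/ ( id ) $]
Step 8: shift /. Stack=[T /] ptr=4 lookahead=( remaining=[( id ) $]
Step 9: shift (. Stack=[T / (] ptr=5 lookahead=id remaining=[id ) $]
Step 10: shift id. Stack=[T / ( id] ptr=6 lookahead=) remaining=[) $]
Step 11: reduce F->id. Stack=[T / ( F] ptr=6 lookahead=) remaining=[) $]
Step 12: reduce T->F. Stack=[T / ( T] ptr=6 lookahead=) remaining=[) $]
Step 13: reduce E->T. Stack=[T / ( E] ptr=6 lookahead=) remaining=[) $]
Step 14: shift ). Stack=[T / ( E )] ptr=7 lookahead=$ remaining=[$]
Step 15: reduce F->( E ). Stack=[T / F] ptr=7 lookahead=$ remaining=[$]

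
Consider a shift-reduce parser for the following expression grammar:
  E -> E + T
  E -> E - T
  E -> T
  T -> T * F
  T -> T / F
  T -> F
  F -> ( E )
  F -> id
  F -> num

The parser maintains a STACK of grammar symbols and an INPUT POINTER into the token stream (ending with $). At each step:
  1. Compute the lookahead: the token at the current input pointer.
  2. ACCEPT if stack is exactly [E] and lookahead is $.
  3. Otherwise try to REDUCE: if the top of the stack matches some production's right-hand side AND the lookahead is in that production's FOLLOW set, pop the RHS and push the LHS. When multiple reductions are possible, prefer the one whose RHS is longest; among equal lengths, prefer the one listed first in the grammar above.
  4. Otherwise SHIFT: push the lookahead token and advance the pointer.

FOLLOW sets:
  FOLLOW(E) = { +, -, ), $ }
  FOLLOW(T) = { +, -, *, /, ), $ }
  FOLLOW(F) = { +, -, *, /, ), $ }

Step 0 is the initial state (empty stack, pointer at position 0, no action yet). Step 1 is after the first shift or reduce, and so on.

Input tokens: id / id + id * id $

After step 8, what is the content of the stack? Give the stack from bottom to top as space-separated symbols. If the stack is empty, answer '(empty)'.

Step 1: shift id. Stack=[id] ptr=1 lookahead=/ remaining=[/ id + id * id $]
Step 2: reduce F->id. Stack=[F] ptr=1 lookahead=/ remaining=[/ id + id * id $]
Step 3: reduce T->F. Stack=[T] ptr=1 lookahead=/ remaining=[/ id + id * id $]
Step 4: shift /. Stack=[T /] ptr=2 lookahead=id remaining=[id + id * id $]
Step 5: shift id. Stack=[T / id] ptr=3 lookahead=+ remaining=[+ id * id $]
Step 6: reduce F->id. Stack=[T / F] ptr=3 lookahead=+ remaining=[+ id * id $]
Step 7: reduce T->T / F. Stack=[T] ptr=3 lookahead=+ remaining=[+ id * id $]
Step 8: reduce E->T. Stack=[E] ptr=3 lookahead=+ remaining=[+ id * id $]

Answer: E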